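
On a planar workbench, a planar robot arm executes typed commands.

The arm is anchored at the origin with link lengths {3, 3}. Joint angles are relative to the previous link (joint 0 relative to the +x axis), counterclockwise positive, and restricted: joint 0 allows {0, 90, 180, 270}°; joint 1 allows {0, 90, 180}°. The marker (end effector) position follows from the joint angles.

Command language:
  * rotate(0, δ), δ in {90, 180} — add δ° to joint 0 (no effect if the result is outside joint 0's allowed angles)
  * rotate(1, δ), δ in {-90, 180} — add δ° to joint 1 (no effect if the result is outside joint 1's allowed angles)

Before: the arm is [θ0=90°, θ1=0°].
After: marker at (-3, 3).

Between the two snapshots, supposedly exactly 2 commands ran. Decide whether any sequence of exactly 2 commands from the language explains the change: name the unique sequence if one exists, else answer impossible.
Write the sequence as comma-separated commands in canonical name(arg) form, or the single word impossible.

key: running rotate(1, -90) before rotate(1, 180) would end elsewhere — order is forced
start: [θ0=90°, θ1=0°]
step 1 (rotate(1, 180)): [θ0=90°, θ1=180°]
step 2 (rotate(1, -90)): [θ0=90°, θ1=90°]
uniquely the one of 16 2-step routes that fits.

rotate(1, 180), rotate(1, -90)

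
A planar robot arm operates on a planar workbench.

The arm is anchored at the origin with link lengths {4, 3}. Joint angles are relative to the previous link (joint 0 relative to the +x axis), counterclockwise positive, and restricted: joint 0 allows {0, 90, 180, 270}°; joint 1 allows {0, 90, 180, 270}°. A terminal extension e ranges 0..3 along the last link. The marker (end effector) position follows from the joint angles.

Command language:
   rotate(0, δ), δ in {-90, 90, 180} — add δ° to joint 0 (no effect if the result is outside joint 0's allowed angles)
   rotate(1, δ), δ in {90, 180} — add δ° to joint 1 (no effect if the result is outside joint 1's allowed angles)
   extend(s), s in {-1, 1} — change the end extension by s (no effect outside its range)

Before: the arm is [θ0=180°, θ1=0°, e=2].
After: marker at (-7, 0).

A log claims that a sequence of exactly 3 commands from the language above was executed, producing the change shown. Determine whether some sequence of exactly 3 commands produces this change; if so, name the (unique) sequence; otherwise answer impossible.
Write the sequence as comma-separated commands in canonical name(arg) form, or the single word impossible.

initial: [θ0=180°, θ1=0°, e=2]
step 1 (extend(-1)): [θ0=180°, θ1=0°, e=1]
step 2 (extend(-1)): [θ0=180°, θ1=0°, e=0]
step 3 (extend(-1)): [θ0=180°, θ1=0°, e=0]
uniquely the one of 343 3-step routes that fits.

extend(-1), extend(-1), extend(-1)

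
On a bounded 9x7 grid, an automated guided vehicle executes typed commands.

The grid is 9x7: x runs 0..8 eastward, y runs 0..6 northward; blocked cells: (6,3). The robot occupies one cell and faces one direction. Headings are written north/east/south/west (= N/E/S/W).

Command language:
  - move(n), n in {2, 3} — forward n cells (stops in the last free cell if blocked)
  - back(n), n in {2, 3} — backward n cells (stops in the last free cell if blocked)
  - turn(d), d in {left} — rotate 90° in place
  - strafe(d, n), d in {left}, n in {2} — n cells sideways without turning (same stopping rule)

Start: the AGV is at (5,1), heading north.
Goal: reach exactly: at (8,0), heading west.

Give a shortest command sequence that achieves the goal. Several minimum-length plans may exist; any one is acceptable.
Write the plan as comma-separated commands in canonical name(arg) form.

turn(left), strafe(left, 2), back(3)

begin: at (5,1), heading north
step 1 (turn(left)): at (5,1), heading west
step 2 (strafe(left, 2)): at (5,0), heading west
step 3 (back(3)): at (8,0), heading west
shorter routes all fall short; 3 is best.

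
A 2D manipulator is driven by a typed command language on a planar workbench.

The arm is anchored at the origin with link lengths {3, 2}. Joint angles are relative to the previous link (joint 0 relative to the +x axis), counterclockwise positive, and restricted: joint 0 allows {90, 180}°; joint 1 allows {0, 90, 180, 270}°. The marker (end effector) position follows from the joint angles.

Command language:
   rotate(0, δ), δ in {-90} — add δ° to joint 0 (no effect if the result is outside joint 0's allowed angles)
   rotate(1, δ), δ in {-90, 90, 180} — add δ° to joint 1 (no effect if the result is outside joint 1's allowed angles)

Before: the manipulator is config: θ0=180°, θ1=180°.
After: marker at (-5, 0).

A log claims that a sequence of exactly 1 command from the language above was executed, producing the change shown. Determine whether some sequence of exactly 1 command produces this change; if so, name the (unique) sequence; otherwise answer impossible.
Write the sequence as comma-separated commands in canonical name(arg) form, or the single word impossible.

begin: config: θ0=180°, θ1=180°
t=1 rotate(1, 180) ⇒ config: θ0=180°, θ1=0°
all 4 alternatives checked — unique.

rotate(1, 180)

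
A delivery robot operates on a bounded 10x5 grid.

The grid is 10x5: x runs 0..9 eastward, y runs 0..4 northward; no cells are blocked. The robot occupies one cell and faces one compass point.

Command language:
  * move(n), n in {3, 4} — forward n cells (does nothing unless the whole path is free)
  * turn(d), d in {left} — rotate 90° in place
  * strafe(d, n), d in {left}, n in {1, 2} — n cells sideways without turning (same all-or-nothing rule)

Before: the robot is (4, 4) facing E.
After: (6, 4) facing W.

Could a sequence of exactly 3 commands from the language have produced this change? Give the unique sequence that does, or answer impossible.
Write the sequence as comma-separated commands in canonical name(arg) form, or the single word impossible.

checked all 3-command options: none fits.

impossible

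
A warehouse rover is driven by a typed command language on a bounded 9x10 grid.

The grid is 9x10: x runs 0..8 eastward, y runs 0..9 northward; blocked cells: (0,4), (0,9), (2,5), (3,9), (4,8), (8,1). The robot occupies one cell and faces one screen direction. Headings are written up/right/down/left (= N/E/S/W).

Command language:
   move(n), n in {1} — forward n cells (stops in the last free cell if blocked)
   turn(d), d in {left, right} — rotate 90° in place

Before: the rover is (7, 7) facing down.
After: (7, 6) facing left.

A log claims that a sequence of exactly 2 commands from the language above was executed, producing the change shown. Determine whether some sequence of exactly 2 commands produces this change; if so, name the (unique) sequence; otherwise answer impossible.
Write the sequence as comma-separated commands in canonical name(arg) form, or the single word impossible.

move(1), turn(right)

key: cell and facing (now W) both changed — the 2 commands mix motion and turning
start: (7, 7) facing down
t=1 move(1) ⇒ (7, 6) facing down
t=2 turn(right) ⇒ (7, 6) facing left
uniquely the one of 9 2-step routes that fits.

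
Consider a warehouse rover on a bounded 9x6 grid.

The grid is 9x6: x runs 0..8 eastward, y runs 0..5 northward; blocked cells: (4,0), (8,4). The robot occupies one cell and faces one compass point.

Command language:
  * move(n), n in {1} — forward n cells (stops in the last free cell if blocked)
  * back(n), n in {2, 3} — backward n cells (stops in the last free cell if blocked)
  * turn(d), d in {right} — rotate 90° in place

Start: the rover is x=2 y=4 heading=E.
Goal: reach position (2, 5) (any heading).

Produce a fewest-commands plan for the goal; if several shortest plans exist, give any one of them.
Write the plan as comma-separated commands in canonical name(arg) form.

start: x=2 y=4 heading=E
step 1 (turn(right)): x=2 y=4 heading=S
step 2 (back(2)): x=2 y=5 heading=S
minimal: 2 command(s), checked below 2.

turn(right), back(2)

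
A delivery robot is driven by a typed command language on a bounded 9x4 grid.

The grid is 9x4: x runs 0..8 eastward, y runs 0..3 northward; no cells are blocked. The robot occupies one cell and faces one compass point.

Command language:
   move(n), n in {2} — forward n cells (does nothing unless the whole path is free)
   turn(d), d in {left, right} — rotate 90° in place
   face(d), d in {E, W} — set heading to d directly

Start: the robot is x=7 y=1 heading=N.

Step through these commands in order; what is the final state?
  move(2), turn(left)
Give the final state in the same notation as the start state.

begin: x=7 y=1 heading=N
t=1 move(2) ⇒ x=7 y=3 heading=N
t=2 turn(left) ⇒ x=7 y=3 heading=W

x=7 y=3 heading=W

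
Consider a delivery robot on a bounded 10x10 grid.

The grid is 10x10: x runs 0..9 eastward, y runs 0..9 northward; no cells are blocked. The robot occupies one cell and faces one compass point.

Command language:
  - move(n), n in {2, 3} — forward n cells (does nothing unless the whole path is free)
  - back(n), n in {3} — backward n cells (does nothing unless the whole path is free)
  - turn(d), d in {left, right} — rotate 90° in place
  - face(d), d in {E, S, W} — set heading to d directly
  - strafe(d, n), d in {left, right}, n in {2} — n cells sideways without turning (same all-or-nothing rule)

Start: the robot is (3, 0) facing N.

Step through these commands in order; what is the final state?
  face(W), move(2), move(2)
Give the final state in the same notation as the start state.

(1, 0) facing W

initial: (3, 0) facing N
t=1 face(W) ⇒ (3, 0) facing W
t=2 move(2) ⇒ (1, 0) facing W
t=3 move(2) ⇒ (1, 0) facing W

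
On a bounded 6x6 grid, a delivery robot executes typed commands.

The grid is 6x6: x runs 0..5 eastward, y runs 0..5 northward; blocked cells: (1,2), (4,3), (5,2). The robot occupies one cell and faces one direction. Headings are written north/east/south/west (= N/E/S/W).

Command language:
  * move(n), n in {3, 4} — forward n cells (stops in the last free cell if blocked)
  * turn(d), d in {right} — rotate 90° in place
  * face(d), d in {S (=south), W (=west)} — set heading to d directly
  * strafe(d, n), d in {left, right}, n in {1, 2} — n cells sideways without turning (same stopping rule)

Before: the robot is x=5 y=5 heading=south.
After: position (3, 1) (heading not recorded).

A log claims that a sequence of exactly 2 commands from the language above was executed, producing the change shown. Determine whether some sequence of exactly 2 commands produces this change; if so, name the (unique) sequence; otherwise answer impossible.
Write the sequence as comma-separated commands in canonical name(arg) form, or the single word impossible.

strafe(right, 2), move(4)

key: order matters: swapping strafe(right, 2) and move(4) lands elsewhere
t0: x=5 y=5 heading=south
[1] after strafe(right, 2): x=3 y=5 heading=south
[2] after move(4): x=3 y=1 heading=south
all 81 alternatives checked — unique.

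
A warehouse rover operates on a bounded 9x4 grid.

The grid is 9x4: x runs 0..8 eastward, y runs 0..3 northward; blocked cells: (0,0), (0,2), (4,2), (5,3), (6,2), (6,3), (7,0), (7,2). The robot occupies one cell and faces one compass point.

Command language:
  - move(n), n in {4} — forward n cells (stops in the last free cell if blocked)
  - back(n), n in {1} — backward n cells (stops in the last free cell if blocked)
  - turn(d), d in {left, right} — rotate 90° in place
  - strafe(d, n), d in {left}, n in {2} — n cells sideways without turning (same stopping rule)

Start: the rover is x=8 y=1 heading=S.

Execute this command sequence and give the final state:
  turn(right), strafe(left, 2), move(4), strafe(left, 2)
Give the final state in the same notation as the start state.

from: x=8 y=1 heading=S
[1] after turn(right): x=8 y=1 heading=W
[2] after strafe(left, 2): x=8 y=0 heading=W
[3] after move(4): x=8 y=0 heading=W
[4] after strafe(left, 2): x=8 y=0 heading=W

x=8 y=0 heading=W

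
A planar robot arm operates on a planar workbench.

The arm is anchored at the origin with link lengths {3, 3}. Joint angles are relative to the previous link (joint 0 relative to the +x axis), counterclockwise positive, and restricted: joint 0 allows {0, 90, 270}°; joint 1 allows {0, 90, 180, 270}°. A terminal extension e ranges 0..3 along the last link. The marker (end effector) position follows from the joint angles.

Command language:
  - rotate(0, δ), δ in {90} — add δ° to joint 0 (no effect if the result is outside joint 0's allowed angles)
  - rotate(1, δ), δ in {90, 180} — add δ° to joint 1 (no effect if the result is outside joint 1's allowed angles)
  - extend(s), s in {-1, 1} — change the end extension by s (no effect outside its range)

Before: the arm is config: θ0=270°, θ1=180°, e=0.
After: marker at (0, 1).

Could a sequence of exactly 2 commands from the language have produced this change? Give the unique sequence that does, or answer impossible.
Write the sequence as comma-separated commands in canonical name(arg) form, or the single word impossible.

extend(-1), extend(1)

key: running extend(1) before extend(-1) would end elsewhere — order is forced
begin: config: θ0=270°, θ1=180°, e=0
1. extend(-1) → config: θ0=270°, θ1=180°, e=0
2. extend(1) → config: θ0=270°, θ1=180°, e=1
no rival 2-sequence matches.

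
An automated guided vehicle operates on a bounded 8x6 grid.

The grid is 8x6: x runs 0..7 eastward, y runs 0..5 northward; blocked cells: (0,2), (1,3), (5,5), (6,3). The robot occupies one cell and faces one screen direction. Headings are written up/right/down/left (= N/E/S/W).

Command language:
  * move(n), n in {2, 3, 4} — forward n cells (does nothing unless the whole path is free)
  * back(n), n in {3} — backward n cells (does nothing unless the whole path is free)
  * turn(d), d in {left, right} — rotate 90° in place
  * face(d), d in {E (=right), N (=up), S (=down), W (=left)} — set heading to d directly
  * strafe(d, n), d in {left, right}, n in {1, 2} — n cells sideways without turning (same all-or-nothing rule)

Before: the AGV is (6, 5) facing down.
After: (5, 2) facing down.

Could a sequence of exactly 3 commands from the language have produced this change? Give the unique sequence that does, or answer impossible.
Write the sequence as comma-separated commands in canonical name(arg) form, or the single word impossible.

key: heading stays S — no command in the sequence turns
start: (6, 5) facing down
1. strafe(left, 1) → (7, 5) facing down
2. move(3) → (7, 2) facing down
3. strafe(right, 2) → (5, 2) facing down
no other 3-command option fits: unique.

strafe(left, 1), move(3), strafe(right, 2)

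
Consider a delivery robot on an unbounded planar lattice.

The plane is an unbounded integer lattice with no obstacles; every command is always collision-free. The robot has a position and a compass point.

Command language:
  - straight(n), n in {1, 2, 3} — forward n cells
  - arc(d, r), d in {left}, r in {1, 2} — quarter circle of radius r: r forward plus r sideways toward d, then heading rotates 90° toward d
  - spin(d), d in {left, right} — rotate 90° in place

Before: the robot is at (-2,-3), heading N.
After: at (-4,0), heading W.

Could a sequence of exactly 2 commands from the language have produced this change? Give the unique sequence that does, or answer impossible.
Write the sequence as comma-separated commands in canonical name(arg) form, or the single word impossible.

key: order matters: swapping straight(1) and arc(left, 2) lands elsewhere
start: at (-2,-3), heading N
[1] after straight(1): at (-2,-2), heading N
[2] after arc(left, 2): at (-4,0), heading W
no other 2-command option fits: unique.

straight(1), arc(left, 2)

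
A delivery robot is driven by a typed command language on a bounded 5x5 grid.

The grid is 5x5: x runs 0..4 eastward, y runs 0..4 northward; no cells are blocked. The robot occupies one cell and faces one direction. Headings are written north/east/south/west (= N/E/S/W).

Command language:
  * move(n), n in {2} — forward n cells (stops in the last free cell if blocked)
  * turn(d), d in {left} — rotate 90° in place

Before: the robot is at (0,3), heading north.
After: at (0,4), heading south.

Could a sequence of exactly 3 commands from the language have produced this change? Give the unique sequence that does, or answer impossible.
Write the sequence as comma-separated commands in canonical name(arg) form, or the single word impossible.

key: move(2) runs into the grid edge before its full distance
from: at (0,3), heading north
[1] after move(2): at (0,4), heading north
[2] after turn(left): at (0,4), heading west
[3] after turn(left): at (0,4), heading south
no rival 3-sequence matches.

move(2), turn(left), turn(left)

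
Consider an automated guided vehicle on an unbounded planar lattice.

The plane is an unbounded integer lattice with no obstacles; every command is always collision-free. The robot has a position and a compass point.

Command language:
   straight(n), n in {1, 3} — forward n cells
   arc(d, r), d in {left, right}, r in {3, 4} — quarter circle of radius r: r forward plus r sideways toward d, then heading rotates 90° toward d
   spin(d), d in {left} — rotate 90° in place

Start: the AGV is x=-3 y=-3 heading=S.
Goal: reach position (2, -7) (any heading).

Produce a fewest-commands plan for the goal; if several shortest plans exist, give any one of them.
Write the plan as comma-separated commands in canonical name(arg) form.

begin: x=-3 y=-3 heading=S
1. arc(left, 4) → x=1 y=-7 heading=E
2. straight(1) → x=2 y=-7 heading=E
minimal: 2 command(s), checked below 2.

arc(left, 4), straight(1)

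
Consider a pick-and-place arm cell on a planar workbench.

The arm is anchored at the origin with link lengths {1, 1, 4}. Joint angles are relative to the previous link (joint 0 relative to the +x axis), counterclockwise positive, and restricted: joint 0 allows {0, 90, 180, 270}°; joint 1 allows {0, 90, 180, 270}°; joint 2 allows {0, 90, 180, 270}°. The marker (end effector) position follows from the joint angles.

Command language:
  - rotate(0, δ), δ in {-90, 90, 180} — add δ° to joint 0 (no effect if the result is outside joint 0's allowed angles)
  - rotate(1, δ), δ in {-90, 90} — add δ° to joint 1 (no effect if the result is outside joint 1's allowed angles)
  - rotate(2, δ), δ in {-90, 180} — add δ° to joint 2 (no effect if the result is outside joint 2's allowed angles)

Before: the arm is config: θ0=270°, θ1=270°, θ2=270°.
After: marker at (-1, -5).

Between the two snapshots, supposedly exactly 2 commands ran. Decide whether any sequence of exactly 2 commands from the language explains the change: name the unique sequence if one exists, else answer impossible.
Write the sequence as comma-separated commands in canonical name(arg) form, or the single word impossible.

t0: config: θ0=270°, θ1=270°, θ2=270°
1. rotate(2, -90) → config: θ0=270°, θ1=270°, θ2=180°
2. rotate(2, -90) → config: θ0=270°, θ1=270°, θ2=90°
no rival 2-sequence matches.

rotate(2, -90), rotate(2, -90)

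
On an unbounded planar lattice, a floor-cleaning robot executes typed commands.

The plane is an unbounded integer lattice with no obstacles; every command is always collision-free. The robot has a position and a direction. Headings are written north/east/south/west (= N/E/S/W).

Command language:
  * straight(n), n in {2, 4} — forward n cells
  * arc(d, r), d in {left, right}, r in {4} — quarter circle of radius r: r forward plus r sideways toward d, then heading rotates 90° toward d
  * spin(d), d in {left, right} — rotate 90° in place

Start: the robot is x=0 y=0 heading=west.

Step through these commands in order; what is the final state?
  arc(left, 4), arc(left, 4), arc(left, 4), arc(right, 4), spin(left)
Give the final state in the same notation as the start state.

x=8 y=0 heading=north

begin: x=0 y=0 heading=west
1. arc(left, 4) → x=-4 y=-4 heading=south
2. arc(left, 4) → x=0 y=-8 heading=east
3. arc(left, 4) → x=4 y=-4 heading=north
4. arc(right, 4) → x=8 y=0 heading=east
5. spin(left) → x=8 y=0 heading=north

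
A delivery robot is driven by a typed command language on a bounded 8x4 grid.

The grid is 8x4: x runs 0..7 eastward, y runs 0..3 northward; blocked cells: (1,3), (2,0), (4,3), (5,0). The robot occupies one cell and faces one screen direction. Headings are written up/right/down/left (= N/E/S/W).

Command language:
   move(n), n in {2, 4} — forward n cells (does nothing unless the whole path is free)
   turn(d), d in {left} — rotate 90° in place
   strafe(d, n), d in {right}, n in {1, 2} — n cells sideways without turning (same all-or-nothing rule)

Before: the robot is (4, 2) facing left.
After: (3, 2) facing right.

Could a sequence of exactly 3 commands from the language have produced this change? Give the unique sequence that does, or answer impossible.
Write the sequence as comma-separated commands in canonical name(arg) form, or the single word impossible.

turn(left), strafe(right, 1), turn(left)

key: cell and facing (now E) both changed — the 3 commands mix motion and turning
start: (4, 2) facing left
1. turn(left) → (4, 2) facing down
2. strafe(right, 1) → (3, 2) facing down
3. turn(left) → (3, 2) facing right
no other 3-command option fits: unique.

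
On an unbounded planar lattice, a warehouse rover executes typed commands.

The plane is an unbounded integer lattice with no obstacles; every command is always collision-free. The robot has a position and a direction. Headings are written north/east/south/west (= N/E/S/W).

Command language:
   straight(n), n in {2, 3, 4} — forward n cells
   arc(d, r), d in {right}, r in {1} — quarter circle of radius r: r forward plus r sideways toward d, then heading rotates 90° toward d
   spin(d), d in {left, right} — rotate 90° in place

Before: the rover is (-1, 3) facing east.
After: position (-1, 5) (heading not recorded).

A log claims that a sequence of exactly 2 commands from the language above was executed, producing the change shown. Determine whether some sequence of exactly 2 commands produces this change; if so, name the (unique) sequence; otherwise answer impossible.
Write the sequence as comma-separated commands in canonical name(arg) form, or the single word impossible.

key: order matters: swapping spin(left) and straight(2) lands elsewhere
initial: (-1, 3) facing east
t=1 spin(left) ⇒ (-1, 3) facing north
t=2 straight(2) ⇒ (-1, 5) facing north
no rival 2-sequence matches.

spin(left), straight(2)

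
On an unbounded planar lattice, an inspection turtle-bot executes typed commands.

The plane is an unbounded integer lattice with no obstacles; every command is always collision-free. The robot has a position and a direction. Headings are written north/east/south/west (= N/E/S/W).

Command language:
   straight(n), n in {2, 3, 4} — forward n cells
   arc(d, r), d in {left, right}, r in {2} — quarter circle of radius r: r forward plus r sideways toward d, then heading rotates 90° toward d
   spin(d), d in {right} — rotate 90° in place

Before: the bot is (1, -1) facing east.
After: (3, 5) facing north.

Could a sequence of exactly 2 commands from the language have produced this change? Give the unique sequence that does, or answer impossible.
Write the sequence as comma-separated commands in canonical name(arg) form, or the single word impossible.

arc(left, 2), straight(4)

key: cell and facing (now N) both changed — the 2 commands mix motion and turning
start: (1, -1) facing east
step 1 (arc(left, 2)): (3, 1) facing north
step 2 (straight(4)): (3, 5) facing north
all 36 alternatives checked — unique.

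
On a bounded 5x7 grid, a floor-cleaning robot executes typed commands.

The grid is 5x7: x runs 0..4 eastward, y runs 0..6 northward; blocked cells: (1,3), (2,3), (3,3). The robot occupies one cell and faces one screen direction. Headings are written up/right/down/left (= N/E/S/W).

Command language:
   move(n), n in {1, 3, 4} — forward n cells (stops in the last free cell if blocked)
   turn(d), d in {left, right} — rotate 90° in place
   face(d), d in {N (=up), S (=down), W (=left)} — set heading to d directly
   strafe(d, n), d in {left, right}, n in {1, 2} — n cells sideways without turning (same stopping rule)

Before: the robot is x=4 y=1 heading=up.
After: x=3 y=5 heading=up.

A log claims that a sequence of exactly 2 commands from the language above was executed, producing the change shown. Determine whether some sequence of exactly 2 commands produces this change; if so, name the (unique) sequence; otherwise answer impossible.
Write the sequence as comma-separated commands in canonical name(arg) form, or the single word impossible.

move(4), strafe(left, 1)

key: still facing N at the end — nothing in the sequence rotates
initial: x=4 y=1 heading=up
step 1 (move(4)): x=4 y=5 heading=up
step 2 (strafe(left, 1)): x=3 y=5 heading=up
no other 2-command option fits: unique.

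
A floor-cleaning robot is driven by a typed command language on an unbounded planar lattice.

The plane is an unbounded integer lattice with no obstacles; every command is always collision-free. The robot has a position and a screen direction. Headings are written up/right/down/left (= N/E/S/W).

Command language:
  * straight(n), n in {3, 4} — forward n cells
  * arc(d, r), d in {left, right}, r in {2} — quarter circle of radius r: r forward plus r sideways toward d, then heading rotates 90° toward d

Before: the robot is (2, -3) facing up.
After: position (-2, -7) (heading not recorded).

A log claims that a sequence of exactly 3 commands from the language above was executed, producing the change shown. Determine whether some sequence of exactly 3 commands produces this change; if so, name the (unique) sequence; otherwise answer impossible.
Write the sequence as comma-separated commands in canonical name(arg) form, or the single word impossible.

arc(left, 2), arc(left, 2), straight(4)

key: order matters: swapping arc(left, 2) and straight(4) lands elsewhere
t0: (2, -3) facing up
step 1 (arc(left, 2)): (0, -1) facing left
step 2 (arc(left, 2)): (-2, -3) facing down
step 3 (straight(4)): (-2, -7) facing down
uniquely the one of 64 3-step routes that fits.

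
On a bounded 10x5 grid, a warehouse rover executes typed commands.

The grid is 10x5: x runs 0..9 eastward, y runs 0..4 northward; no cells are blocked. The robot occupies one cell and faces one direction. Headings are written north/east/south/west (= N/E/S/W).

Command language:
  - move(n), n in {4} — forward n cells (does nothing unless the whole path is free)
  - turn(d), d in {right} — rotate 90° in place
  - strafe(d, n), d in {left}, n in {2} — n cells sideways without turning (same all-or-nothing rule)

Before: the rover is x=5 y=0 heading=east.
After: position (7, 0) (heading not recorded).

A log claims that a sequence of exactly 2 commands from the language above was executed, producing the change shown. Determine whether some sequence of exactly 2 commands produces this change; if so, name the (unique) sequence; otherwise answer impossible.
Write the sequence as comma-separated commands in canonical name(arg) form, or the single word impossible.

turn(right), strafe(left, 2)

key: running strafe(left, 2) before turn(right) would end elsewhere — order is forced
from: x=5 y=0 heading=east
[1] after turn(right): x=5 y=0 heading=south
[2] after strafe(left, 2): x=7 y=0 heading=south
uniquely the one of 9 2-step routes that fits.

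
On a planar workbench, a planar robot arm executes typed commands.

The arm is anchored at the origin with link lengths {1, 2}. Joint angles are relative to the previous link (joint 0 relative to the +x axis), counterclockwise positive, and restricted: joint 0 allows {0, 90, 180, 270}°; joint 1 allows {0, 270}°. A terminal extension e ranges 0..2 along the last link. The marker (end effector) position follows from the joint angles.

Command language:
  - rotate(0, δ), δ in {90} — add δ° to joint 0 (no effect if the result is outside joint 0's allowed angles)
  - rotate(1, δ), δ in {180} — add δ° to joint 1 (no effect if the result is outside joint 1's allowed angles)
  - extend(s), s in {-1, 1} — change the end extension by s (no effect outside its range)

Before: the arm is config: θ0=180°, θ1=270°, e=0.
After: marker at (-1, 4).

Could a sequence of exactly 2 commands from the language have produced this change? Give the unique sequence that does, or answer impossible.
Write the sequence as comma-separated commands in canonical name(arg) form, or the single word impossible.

extend(1), extend(1)

initial: config: θ0=180°, θ1=270°, e=0
step 1 (extend(1)): config: θ0=180°, θ1=270°, e=1
step 2 (extend(1)): config: θ0=180°, θ1=270°, e=2
no rival 2-sequence matches.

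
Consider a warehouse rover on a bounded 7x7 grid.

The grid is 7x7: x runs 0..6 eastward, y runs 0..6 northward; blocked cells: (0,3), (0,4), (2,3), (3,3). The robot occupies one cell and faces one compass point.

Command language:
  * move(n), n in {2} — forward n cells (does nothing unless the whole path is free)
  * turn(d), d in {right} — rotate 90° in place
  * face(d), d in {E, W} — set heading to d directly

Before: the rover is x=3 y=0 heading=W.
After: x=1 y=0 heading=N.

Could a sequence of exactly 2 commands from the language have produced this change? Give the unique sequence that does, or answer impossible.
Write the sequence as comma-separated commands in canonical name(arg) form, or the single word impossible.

move(2), turn(right)

key: cell and facing (now N) both changed — the 2 commands mix motion and turning
start: x=3 y=0 heading=W
[1] after move(2): x=1 y=0 heading=W
[2] after turn(right): x=1 y=0 heading=N
all 16 alternatives checked — unique.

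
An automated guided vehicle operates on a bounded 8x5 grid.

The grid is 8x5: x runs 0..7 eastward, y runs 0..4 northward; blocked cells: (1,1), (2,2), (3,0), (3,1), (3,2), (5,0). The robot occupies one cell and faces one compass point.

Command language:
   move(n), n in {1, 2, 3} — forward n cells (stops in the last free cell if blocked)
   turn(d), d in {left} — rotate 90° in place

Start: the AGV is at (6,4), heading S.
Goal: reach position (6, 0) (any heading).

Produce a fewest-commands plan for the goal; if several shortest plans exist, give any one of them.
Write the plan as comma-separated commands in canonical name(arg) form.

t0: at (6,4), heading S
step 1 (move(2)): at (6,2), heading S
step 2 (move(2)): at (6,0), heading S
no 1-step plan works, so 2 is optimal.

move(2), move(2)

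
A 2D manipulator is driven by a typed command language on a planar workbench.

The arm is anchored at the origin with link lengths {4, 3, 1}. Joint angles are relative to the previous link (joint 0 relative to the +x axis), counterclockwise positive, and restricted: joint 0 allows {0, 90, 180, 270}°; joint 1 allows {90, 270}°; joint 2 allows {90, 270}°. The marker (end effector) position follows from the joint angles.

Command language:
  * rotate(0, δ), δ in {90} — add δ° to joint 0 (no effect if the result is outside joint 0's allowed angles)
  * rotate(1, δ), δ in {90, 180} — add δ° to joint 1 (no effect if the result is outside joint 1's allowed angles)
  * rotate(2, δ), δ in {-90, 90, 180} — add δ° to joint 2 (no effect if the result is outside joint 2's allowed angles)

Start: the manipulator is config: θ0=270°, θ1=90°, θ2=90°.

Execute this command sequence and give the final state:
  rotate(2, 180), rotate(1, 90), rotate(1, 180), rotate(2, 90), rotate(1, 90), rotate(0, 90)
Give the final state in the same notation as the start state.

begin: config: θ0=270°, θ1=90°, θ2=90°
step 1 (rotate(2, 180)): config: θ0=270°, θ1=90°, θ2=270°
step 2 (rotate(1, 90)): config: θ0=270°, θ1=90°, θ2=270°
step 3 (rotate(1, 180)): config: θ0=270°, θ1=270°, θ2=270°
step 4 (rotate(2, 90)): config: θ0=270°, θ1=270°, θ2=270°
step 5 (rotate(1, 90)): config: θ0=270°, θ1=270°, θ2=270°
step 6 (rotate(0, 90)): config: θ0=0°, θ1=270°, θ2=270°

config: θ0=0°, θ1=270°, θ2=270°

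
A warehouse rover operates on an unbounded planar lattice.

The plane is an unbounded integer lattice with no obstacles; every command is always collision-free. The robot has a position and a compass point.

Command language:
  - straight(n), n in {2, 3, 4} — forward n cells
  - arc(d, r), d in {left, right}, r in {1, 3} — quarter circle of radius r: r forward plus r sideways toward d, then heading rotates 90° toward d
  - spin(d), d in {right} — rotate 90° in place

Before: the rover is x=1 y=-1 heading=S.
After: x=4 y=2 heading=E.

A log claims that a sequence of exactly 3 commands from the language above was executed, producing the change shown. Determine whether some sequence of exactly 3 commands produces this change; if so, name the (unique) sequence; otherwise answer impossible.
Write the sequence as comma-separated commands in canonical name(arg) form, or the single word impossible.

key: position moved to (4,2) AND the heading swung to E — translation plus rotation needed
begin: x=1 y=-1 heading=S
t=1 spin(right) ⇒ x=1 y=-1 heading=W
t=2 spin(right) ⇒ x=1 y=-1 heading=N
t=3 arc(right, 3) ⇒ x=4 y=2 heading=E
no rival 3-sequence matches.

spin(right), spin(right), arc(right, 3)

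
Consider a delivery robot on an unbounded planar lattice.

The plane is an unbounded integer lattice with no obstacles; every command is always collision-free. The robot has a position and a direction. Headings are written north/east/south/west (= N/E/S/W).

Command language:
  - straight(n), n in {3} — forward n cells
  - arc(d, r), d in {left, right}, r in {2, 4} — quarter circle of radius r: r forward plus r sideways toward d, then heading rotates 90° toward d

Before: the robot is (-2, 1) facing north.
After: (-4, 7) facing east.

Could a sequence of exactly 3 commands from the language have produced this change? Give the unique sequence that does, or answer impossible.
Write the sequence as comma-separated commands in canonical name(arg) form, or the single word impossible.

arc(left, 2), arc(right, 2), arc(right, 2)

key: position moved to (-4,7) AND the heading swung to E — translation plus rotation needed
t0: (-2, 1) facing north
[1] after arc(left, 2): (-4, 3) facing west
[2] after arc(right, 2): (-6, 5) facing north
[3] after arc(right, 2): (-4, 7) facing east
uniquely the one of 125 3-step routes that fits.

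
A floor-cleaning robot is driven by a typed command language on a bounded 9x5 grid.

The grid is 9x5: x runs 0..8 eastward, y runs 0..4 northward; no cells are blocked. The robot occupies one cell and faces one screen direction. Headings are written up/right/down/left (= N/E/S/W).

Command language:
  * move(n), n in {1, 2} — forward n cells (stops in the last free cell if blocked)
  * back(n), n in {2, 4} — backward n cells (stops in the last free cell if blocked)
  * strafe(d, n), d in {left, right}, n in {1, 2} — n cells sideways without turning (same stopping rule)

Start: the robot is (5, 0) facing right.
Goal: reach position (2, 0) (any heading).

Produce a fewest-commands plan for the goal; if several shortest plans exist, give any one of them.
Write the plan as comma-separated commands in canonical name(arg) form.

move(1), back(4)

initial: (5, 0) facing right
t=1 move(1) ⇒ (6, 0) facing right
t=2 back(4) ⇒ (2, 0) facing right
shorter routes all fall short; 2 is best.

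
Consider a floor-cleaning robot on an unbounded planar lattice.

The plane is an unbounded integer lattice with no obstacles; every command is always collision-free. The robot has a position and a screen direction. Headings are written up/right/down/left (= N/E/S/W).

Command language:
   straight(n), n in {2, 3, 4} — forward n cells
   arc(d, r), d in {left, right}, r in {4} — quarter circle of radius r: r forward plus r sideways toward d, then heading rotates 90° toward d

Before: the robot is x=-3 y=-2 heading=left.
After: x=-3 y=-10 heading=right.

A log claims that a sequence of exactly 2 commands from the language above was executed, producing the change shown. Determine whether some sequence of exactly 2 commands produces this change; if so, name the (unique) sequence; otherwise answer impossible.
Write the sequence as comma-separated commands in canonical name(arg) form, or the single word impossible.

key: cell and facing (now E) both changed — the 2 commands mix motion and turning
start: x=-3 y=-2 heading=left
[1] after arc(left, 4): x=-7 y=-6 heading=down
[2] after arc(left, 4): x=-3 y=-10 heading=right
all 25 alternatives checked — unique.

arc(left, 4), arc(left, 4)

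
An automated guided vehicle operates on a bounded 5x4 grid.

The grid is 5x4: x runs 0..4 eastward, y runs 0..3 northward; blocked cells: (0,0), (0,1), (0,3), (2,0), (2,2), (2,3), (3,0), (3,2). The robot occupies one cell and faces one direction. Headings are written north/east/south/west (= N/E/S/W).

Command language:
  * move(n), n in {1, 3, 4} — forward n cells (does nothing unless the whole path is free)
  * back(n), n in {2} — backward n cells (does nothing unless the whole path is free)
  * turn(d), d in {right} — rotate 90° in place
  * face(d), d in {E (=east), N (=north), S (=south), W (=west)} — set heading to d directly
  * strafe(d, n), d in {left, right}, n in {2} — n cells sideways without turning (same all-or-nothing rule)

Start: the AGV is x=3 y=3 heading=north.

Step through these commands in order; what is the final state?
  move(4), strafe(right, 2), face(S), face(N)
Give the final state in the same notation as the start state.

t0: x=3 y=3 heading=north
1. move(4) → x=3 y=3 heading=north
2. strafe(right, 2) → x=3 y=3 heading=north
3. face(S) → x=3 y=3 heading=south
4. face(N) → x=3 y=3 heading=north

x=3 y=3 heading=north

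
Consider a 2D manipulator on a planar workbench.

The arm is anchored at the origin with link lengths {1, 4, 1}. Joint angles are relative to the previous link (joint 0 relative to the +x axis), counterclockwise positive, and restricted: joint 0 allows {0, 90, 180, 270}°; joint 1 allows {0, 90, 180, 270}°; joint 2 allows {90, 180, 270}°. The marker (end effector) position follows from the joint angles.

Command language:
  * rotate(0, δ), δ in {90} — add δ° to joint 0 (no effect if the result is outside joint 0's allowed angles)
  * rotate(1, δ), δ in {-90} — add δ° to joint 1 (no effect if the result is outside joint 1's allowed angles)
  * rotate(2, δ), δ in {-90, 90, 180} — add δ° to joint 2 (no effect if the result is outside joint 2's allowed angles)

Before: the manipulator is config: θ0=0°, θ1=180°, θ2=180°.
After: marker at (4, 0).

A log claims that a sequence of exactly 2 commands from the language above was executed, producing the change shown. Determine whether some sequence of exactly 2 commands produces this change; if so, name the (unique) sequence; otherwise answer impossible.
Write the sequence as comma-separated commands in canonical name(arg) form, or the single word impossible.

rotate(1, -90), rotate(1, -90)

start: config: θ0=0°, θ1=180°, θ2=180°
[1] after rotate(1, -90): config: θ0=0°, θ1=90°, θ2=180°
[2] after rotate(1, -90): config: θ0=0°, θ1=0°, θ2=180°
no rival 2-sequence matches.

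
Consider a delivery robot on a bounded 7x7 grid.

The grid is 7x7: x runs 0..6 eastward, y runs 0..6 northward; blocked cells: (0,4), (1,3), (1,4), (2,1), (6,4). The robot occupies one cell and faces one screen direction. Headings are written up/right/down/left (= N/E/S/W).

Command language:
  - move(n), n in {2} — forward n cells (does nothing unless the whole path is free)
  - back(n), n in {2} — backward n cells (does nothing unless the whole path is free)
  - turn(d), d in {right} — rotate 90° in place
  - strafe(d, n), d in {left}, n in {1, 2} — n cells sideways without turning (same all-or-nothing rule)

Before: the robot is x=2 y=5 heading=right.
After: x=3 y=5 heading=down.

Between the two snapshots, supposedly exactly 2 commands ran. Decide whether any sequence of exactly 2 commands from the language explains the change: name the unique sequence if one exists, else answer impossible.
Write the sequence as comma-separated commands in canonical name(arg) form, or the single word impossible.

key: position moved to (3,5) AND the heading swung to S — translation plus rotation needed
start: x=2 y=5 heading=right
t=1 turn(right) ⇒ x=2 y=5 heading=down
t=2 strafe(left, 1) ⇒ x=3 y=5 heading=down
uniquely the one of 25 2-step routes that fits.

turn(right), strafe(left, 1)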